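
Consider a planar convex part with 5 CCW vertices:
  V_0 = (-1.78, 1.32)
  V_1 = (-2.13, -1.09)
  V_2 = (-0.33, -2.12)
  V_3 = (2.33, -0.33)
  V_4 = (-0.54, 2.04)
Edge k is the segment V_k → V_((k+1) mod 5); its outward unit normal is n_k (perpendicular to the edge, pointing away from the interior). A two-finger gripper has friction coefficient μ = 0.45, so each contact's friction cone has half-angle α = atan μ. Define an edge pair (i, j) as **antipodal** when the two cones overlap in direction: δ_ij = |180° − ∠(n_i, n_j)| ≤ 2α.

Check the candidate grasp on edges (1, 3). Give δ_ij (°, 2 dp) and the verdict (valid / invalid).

δ = 9.77°, valid

α = atan 0.45 = 24.23°;  2α = 48.46°
edge 1: e_1 = (+1.80, -1.03);  n_1 = (-0.4967, -0.8679)
edge 3: e_3 = (-2.87, +2.37);  n_3 = (+0.6367, +0.7711)
∠(n_1, n_3) = 170.23°
δ = |180° − 170.23°| = 9.77°
9.77° ≤ 2α = 48.46°  →  valid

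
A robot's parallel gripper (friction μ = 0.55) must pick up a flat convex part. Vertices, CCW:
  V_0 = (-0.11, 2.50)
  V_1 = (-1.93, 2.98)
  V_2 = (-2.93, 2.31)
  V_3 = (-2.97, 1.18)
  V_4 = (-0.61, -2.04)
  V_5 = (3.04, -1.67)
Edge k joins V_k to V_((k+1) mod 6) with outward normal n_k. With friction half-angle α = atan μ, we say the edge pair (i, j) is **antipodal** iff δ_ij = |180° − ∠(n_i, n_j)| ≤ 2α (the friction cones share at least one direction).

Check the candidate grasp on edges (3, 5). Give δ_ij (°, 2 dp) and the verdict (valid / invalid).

α = atan 0.55 = 28.81°;  2α = 57.62°
edge 3: e_3 = (+2.36, -3.22);  n_3 = (-0.8066, -0.5911)
edge 5: e_5 = (-3.15, +4.17);  n_5 = (+0.7979, +0.6028)
∠(n_3, n_5) = 179.17°
δ = |180° − 179.17°| = 0.83°
0.83° ≤ 2α = 57.62°  →  valid

δ = 0.83°, valid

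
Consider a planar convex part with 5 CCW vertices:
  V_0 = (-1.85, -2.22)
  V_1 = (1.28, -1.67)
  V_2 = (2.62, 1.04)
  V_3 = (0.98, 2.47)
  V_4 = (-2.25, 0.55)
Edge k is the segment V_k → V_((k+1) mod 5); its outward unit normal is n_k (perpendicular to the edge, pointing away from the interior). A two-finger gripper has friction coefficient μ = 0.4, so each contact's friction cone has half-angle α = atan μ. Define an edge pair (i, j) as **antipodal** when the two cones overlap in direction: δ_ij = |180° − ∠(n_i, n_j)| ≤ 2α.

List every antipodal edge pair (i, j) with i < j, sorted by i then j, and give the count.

α = atan 0.4 = 21.80°;  2α = 43.60°
n_0 = (+0.1731, -0.9849)
n_1 = (+0.8964, -0.4432)
n_2 = (+0.6572, +0.7537)
n_3 = (-0.5110, +0.8596)
n_4 = (-0.9897, -0.1429)
  (0,1): δ = 126.28°  ·
  (0,2): δ = 51.05°  ·
  (0,3): δ = 20.76°  ✓
  (0,4): δ = 88.25°  ·
  (1,2): δ = 104.78°  ·
  (1,3): δ = 32.96°  ✓
  (1,4): δ = 34.53°  ✓
  (2,3): δ = 108.18°  ·
  (2,4): δ = 40.70°  ✓
  (3,4): δ = 112.51°  ·
antipodal pairs: 4

count = 4; pairs: (0,3), (1,3), (1,4), (2,4)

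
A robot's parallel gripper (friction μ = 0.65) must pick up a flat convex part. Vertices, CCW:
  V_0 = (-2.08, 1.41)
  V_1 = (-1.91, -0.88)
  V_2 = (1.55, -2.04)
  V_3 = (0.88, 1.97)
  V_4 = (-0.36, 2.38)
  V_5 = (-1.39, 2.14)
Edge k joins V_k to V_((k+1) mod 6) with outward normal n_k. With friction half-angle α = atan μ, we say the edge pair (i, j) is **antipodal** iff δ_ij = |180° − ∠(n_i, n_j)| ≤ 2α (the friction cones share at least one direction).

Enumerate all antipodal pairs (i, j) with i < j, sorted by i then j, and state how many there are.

count = 6; pairs: (0,2), (1,2), (1,3), (1,4), (1,5), (2,5)

α = atan 0.65 = 33.02°;  2α = 66.05°
n_0 = (-0.9973, -0.0740)
n_1 = (-0.3179, -0.9481)
n_2 = (+0.9863, +0.1648)
n_3 = (+0.3139, +0.9494)
n_4 = (-0.2269, +0.9739)
n_5 = (-0.7267, +0.6869)
  (0,1): δ = 112.78°  ·
  (0,2): δ = 5.24°  ✓
  (0,3): δ = 67.46°  ·
  (0,4): δ = 98.87°  ·
  (0,5): δ = 132.37°  ·
  (1,2): δ = 61.98°  ✓
  (1,3): δ = 0.24°  ✓
  (1,4): δ = 31.65°  ✓
  (1,5): δ = 65.15°  ✓
  (2,3): δ = 117.78°  ·
  (2,4): δ = 86.37°  ·
  (2,5): δ = 52.87°  ✓
  (3,4): δ = 148.59°  ·
  (3,5): δ = 115.09°  ·
  (4,5): δ = 146.50°  ·
antipodal pairs: 6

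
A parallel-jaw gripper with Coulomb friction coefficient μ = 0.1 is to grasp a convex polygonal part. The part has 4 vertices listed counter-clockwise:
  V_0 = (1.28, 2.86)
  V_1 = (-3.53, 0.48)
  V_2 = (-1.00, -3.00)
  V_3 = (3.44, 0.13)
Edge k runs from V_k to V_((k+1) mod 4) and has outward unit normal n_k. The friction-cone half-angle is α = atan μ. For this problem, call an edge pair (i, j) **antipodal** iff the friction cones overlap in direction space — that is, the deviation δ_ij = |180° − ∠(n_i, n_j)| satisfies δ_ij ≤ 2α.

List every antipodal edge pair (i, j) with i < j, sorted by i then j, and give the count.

α = atan 0.1 = 5.71°;  2α = 11.42°
n_0 = (-0.4435, +0.8963)
n_1 = (-0.8088, -0.5880)
n_2 = (+0.5762, -0.8173)
n_3 = (+0.7842, +0.6205)
  (0,1): δ = 80.31°  ·
  (0,2): δ = 8.86°  ✓
  (0,3): δ = 102.03°  ·
  (1,2): δ = 90.84°  ·
  (1,3): δ = 2.33°  ✓
  (2,3): δ = 86.83°  ·
antipodal pairs: 2

count = 2; pairs: (0,2), (1,3)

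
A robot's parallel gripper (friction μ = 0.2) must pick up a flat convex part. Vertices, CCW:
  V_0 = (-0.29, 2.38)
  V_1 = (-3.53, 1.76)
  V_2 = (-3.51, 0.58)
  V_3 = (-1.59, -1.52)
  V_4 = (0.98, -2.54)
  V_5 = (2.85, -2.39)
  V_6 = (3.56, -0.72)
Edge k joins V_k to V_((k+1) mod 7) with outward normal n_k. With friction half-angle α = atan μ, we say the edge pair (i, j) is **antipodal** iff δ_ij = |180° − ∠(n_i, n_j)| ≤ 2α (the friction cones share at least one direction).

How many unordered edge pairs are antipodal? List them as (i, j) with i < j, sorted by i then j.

count = 3; pairs: (0,4), (2,6), (3,6)

α = atan 0.2 = 11.31°;  2α = 22.62°
n_0 = (-0.1879, +0.9822)
n_1 = (-0.9999, -0.0169)
n_2 = (-0.7380, -0.6748)
n_3 = (-0.3689, -0.9295)
n_4 = (+0.0800, -0.9968)
n_5 = (+0.9203, -0.3913)
n_6 = (+0.6272, +0.7789)
  (0,1): δ = 99.86°  ·
  (0,2): δ = 58.40°  ·
  (0,3): δ = 32.48°  ·
  (0,4): δ = 6.25°  ✓
  (0,5): δ = 56.13°  ·
  (0,6): δ = 130.33°  ·
  (1,2): δ = 138.53°  ·
  (1,3): δ = 112.62°  ·
  (1,4): δ = 86.38°  ·
  (1,5): δ = 24.00°  ·
  (1,6): δ = 50.19°  ·
  (2,3): δ = 154.08°  ·
  (2,4): δ = 127.85°  ·
  (2,5): δ = 65.47°  ·
  (2,6): δ = 8.72°  ✓
  (3,4): δ = 153.77°  ·
  (3,5): δ = 91.39°  ·
  (3,6): δ = 17.19°  ✓
  (4,5): δ = 117.62°  ·
  (4,6): δ = 43.43°  ·
  (5,6): δ = 105.81°  ·
antipodal pairs: 3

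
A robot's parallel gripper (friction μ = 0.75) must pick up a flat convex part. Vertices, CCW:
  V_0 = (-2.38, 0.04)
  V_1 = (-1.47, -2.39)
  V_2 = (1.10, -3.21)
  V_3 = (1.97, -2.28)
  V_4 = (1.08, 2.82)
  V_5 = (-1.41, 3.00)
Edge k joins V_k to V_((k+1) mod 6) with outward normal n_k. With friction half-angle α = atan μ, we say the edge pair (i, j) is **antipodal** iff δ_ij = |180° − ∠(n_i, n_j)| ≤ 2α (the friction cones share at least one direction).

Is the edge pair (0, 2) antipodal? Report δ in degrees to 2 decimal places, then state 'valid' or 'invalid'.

δ = 63.62°, valid

α = atan 0.75 = 36.87°;  2α = 73.74°
edge 0: e_0 = (+0.91, -2.43);  n_0 = (-0.9365, -0.3507)
edge 2: e_2 = (+0.87, +0.93);  n_2 = (+0.7303, -0.6832)
∠(n_0, n_2) = 116.38°
δ = |180° − 116.38°| = 63.62°
63.62° ≤ 2α = 73.74°  →  valid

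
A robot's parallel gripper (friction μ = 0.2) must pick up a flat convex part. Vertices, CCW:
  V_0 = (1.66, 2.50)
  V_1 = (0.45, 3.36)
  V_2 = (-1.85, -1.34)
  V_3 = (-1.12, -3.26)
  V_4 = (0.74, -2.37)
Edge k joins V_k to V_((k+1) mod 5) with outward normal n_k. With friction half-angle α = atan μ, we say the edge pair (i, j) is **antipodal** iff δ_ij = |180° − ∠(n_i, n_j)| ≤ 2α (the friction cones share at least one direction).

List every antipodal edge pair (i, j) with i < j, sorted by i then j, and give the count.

count = 1; pairs: (1,4)

α = atan 0.2 = 11.31°;  2α = 22.62°
n_0 = (+0.5793, +0.8151)
n_1 = (-0.8982, +0.4396)
n_2 = (-0.9347, -0.3554)
n_3 = (+0.4316, -0.9021)
n_4 = (+0.9826, -0.1856)
  (0,1): δ = 80.67°  ·
  (0,2): δ = 33.78°  ·
  (0,3): δ = 60.97°  ·
  (0,4): δ = 114.71°  ·
  (1,2): δ = 133.11°  ·
  (1,3): δ = 38.35°  ·
  (1,4): δ = 15.38°  ✓
  (2,3): δ = 85.25°  ·
  (2,4): δ = 31.51°  ·
  (3,4): δ = 126.27°  ·
antipodal pairs: 1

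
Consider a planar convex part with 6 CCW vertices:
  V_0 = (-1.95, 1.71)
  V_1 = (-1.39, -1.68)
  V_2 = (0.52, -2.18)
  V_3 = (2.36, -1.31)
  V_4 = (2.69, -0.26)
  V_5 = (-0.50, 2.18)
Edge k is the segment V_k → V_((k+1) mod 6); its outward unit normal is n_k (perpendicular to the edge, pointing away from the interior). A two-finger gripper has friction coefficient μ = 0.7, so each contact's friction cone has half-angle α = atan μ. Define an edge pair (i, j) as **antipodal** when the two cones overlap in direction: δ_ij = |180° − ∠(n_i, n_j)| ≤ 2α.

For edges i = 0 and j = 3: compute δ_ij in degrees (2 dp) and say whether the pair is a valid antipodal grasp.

δ = 26.83°, valid

α = atan 0.7 = 34.99°;  2α = 69.98°
edge 0: e_0 = (+0.56, -3.39);  n_0 = (-0.9866, -0.1630)
edge 3: e_3 = (+0.33, +1.05);  n_3 = (+0.9540, -0.2998)
∠(n_0, n_3) = 153.17°
δ = |180° − 153.17°| = 26.83°
26.83° ≤ 2α = 69.98°  →  valid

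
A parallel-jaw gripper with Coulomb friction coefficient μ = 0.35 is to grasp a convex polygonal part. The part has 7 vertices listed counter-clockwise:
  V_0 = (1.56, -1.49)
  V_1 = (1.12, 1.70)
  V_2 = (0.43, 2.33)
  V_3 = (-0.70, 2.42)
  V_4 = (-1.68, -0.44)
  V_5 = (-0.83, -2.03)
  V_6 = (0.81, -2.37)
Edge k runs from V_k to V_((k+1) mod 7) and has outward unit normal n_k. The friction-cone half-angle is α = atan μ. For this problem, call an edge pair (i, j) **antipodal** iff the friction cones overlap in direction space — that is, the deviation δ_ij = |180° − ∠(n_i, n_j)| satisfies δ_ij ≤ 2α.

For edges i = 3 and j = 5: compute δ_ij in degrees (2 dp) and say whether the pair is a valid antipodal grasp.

δ = 82.80°, invalid

α = atan 0.35 = 19.29°;  2α = 38.58°
edge 3: e_3 = (-0.98, -2.86);  n_3 = (-0.9460, +0.3242)
edge 5: e_5 = (+1.64, -0.34);  n_5 = (-0.2030, -0.9792)
∠(n_3, n_5) = 97.20°
δ = |180° − 97.20°| = 82.80°
82.80° > 2α = 38.58°  →  invalid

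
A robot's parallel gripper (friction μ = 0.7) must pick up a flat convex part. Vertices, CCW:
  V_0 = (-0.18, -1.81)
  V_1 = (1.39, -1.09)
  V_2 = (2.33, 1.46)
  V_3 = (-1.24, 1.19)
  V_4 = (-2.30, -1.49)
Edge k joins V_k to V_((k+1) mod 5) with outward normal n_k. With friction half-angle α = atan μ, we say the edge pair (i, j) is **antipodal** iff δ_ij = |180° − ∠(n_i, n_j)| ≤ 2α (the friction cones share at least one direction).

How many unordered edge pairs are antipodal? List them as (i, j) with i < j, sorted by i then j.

α = atan 0.7 = 34.99°;  2α = 69.98°
n_0 = (+0.4169, -0.9090)
n_1 = (+0.9383, -0.3459)
n_2 = (-0.0754, +0.9972)
n_3 = (-0.9299, +0.3678)
n_4 = (-0.1493, -0.9888)
  (0,1): δ = 134.87°  ·
  (0,2): δ = 20.31°  ✓
  (0,3): δ = 43.78°  ✓
  (0,4): δ = 146.78°  ·
  (1,2): δ = 65.44°  ✓
  (1,3): δ = 1.34°  ✓
  (1,4): δ = 101.65°  ·
  (2,3): δ = 115.90°  ·
  (2,4): δ = 12.91°  ✓
  (3,4): δ = 77.00°  ·
antipodal pairs: 5

count = 5; pairs: (0,2), (0,3), (1,2), (1,3), (2,4)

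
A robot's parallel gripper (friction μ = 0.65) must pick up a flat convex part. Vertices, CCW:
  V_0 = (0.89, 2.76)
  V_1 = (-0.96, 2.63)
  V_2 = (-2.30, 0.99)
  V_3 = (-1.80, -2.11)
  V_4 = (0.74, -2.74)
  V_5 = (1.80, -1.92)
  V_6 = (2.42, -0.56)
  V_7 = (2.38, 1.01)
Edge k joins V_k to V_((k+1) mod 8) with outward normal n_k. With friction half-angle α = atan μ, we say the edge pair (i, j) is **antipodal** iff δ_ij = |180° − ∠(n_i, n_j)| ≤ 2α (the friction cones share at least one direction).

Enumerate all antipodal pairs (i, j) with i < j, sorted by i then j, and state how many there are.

count = 12; pairs: (0,3), (0,4), (0,5), (1,3), (1,4), (1,5), (1,6), (2,4), (2,5), (2,6), (2,7), (3,7)

α = atan 0.65 = 33.02°;  2α = 66.05°
n_0 = (-0.0701, +0.9975)
n_1 = (-0.7744, +0.6327)
n_2 = (-0.9872, -0.1592)
n_3 = (-0.2407, -0.9706)
n_4 = (+0.6119, -0.7910)
n_5 = (+0.9099, -0.4148)
n_6 = (+0.9997, +0.0255)
n_7 = (+0.7614, +0.6483)
  (0,1): δ = 133.27°  ·
  (0,2): δ = 84.86°  ·
  (0,3): δ = 17.95°  ✓
  (0,4): δ = 33.71°  ✓
  (0,5): δ = 61.47°  ✓
  (0,6): δ = 87.44°  ·
  (0,7): δ = 126.39°  ·
  (1,2): δ = 131.59°  ·
  (1,3): δ = 64.68°  ✓
  (1,4): δ = 13.02°  ✓
  (1,5): δ = 14.74°  ✓
  (1,6): δ = 40.71°  ✓
  (1,7): δ = 79.66°  ·
  (2,3): δ = 113.09°  ·
  (2,4): δ = 61.44°  ✓
  (2,5): δ = 33.67°  ✓
  (2,6): δ = 7.70°  ✓
  (2,7): δ = 31.25°  ✓
  (3,4): δ = 128.34°  ·
  (3,5): δ = 100.58°  ·
  (3,6): δ = 74.61°  ·
  (3,7): δ = 35.66°  ✓
  (4,5): δ = 152.23°  ·
  (4,6): δ = 126.27°  ·
  (4,7): δ = 87.31°  ·
  (5,6): δ = 154.03°  ·
  (5,7): δ = 115.08°  ·
  (6,7): δ = 141.05°  ·
antipodal pairs: 12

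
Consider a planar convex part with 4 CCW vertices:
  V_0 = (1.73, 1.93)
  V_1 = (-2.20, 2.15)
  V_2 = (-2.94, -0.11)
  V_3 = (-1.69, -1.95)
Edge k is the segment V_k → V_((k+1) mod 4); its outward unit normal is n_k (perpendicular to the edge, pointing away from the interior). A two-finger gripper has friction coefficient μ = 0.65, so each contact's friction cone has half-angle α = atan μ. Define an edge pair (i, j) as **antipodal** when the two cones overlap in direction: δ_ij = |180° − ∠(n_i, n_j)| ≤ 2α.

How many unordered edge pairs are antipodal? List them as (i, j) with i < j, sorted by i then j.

count = 3; pairs: (0,2), (0,3), (1,3)

α = atan 0.65 = 33.02°;  2α = 66.05°
n_0 = (+0.0559, +0.9984)
n_1 = (-0.9504, +0.3112)
n_2 = (-0.8272, -0.5619)
n_3 = (+0.7502, -0.6612)
  (0,1): δ = 104.93°  ·
  (0,2): δ = 52.61°  ✓
  (0,3): δ = 51.81°  ✓
  (1,2): δ = 127.68°  ·
  (1,3): δ = 23.26°  ✓
  (2,3): δ = 75.58°  ·
antipodal pairs: 3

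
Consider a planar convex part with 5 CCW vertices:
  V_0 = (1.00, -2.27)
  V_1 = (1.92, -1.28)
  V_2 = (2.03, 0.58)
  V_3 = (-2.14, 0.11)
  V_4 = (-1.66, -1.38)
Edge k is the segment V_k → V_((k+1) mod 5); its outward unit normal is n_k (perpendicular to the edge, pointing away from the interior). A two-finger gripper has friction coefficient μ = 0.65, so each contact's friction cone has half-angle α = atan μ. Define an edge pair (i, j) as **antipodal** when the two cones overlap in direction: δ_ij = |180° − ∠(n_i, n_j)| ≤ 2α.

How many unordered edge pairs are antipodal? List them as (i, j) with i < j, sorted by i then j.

count = 4; pairs: (0,2), (0,3), (1,3), (2,4)

α = atan 0.65 = 33.02°;  2α = 66.05°
n_0 = (+0.7325, -0.6807)
n_1 = (+0.9983, -0.0590)
n_2 = (-0.1120, +0.9937)
n_3 = (-0.9518, -0.3066)
n_4 = (-0.3173, -0.9483)
  (0,1): δ = 140.48°  ·
  (0,2): δ = 40.67°  ✓
  (0,3): δ = 60.76°  ✓
  (0,4): δ = 114.40°  ·
  (1,2): δ = 80.18°  ·
  (1,3): δ = 21.24°  ✓
  (1,4): δ = 74.88°  ·
  (2,3): δ = 78.57°  ·
  (2,4): δ = 24.93°  ✓
  (3,4): δ = 126.36°  ·
antipodal pairs: 4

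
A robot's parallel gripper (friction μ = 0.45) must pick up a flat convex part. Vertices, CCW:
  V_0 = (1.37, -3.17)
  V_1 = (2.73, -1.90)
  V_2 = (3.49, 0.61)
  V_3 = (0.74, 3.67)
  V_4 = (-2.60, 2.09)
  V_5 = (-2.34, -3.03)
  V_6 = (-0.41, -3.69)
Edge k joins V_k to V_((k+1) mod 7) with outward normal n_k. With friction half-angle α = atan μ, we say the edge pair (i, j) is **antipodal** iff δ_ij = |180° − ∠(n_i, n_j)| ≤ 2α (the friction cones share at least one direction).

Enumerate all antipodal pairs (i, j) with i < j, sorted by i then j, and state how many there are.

α = atan 0.45 = 24.23°;  2α = 48.46°
n_0 = (+0.6825, -0.7309)
n_1 = (+0.9571, -0.2898)
n_2 = (+0.7438, +0.6684)
n_3 = (-0.4276, +0.9040)
n_4 = (-0.9987, -0.0507)
n_5 = (-0.3236, -0.9462)
n_6 = (+0.2804, -0.9599)
  (0,1): δ = 149.89°  ·
  (0,2): δ = 91.09°  ·
  (0,3): δ = 17.72°  ✓
  (0,4): δ = 49.87°  ·
  (0,5): δ = 118.08°  ·
  (0,6): δ = 153.24°  ·
  (1,2): δ = 121.21°  ·
  (1,3): δ = 47.84°  ✓
  (1,4): δ = 19.75°  ✓
  (1,5): δ = 87.97°  ·
  (1,6): δ = 123.13°  ·
  (2,3): δ = 106.63°  ·
  (2,4): δ = 39.04°  ✓
  (2,5): δ = 29.18°  ✓
  (2,6): δ = 64.34°  ·
  (3,4): δ = 112.41°  ·
  (3,5): δ = 44.20°  ✓
  (3,6): δ = 9.03°  ✓
  (4,5): δ = 111.79°  ·
  (4,6): δ = 76.62°  ·
  (5,6): δ = 144.84°  ·
antipodal pairs: 7

count = 7; pairs: (0,3), (1,3), (1,4), (2,4), (2,5), (3,5), (3,6)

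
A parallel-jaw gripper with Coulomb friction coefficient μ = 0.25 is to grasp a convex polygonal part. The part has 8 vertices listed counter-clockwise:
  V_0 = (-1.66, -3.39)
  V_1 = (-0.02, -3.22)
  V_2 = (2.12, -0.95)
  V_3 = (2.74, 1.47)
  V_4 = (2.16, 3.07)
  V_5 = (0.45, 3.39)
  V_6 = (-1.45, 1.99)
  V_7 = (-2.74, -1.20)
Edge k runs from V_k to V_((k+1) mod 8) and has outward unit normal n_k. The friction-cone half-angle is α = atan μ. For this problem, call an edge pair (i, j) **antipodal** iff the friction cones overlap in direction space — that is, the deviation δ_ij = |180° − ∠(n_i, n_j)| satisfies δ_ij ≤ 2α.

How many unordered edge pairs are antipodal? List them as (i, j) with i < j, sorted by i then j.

count = 5; pairs: (0,4), (1,5), (1,6), (2,6), (3,7)

α = atan 0.25 = 14.04°;  2α = 28.07°
n_0 = (+0.1031, -0.9947)
n_1 = (+0.7276, -0.6860)
n_2 = (+0.9687, -0.2482)
n_3 = (+0.9401, +0.3408)
n_4 = (+0.1839, +0.9829)
n_5 = (-0.5932, +0.8051)
n_6 = (-0.9271, +0.3749)
n_7 = (-0.8969, -0.4423)
  (0,1): δ = 139.23°  ·
  (0,2): δ = 110.29°  ·
  (0,3): δ = 75.99°  ·
  (0,4): δ = 16.52°  ✓
  (0,5): δ = 30.47°  ·
  (0,6): δ = 62.06°  ·
  (0,7): δ = 110.33°  ·
  (1,2): δ = 151.06°  ·
  (1,3): δ = 116.76°  ·
  (1,4): δ = 57.29°  ·
  (1,5): δ = 10.30°  ✓
  (1,6): δ = 21.29°  ✓
  (1,7): δ = 69.56°  ·
  (2,3): δ = 145.70°  ·
  (2,4): δ = 86.23°  ·
  (2,5): δ = 39.25°  ·
  (2,6): δ = 7.65°  ✓
  (2,7): δ = 40.62°  ·
  (3,4): δ = 120.53°  ·
  (3,5): δ = 73.54°  ·
  (3,6): δ = 41.94°  ·
  (3,7): δ = 6.32°  ✓
  (4,5): δ = 133.02°  ·
  (4,6): δ = 101.42°  ·
  (4,7): δ = 53.15°  ·
  (5,6): δ = 148.40°  ·
  (5,7): δ = 100.13°  ·
  (6,7): δ = 131.73°  ·
antipodal pairs: 5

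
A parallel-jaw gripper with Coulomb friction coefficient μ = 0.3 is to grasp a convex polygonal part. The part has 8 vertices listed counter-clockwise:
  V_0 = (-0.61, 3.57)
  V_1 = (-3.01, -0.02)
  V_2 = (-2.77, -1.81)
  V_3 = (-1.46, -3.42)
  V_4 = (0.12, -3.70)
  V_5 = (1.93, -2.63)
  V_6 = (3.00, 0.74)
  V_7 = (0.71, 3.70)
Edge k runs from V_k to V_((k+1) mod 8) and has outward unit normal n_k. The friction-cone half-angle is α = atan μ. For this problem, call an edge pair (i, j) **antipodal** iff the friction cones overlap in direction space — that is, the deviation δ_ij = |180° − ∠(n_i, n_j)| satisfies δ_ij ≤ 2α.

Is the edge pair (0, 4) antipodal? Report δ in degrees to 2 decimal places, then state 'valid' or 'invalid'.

δ = 25.65°, valid

α = atan 0.3 = 16.70°;  2α = 33.40°
edge 0: e_0 = (-2.40, -3.59);  n_0 = (-0.8313, +0.5558)
edge 4: e_4 = (+1.81, +1.07);  n_4 = (+0.5089, -0.8608)
∠(n_0, n_4) = 154.35°
δ = |180° − 154.35°| = 25.65°
25.65° ≤ 2α = 33.40°  →  valid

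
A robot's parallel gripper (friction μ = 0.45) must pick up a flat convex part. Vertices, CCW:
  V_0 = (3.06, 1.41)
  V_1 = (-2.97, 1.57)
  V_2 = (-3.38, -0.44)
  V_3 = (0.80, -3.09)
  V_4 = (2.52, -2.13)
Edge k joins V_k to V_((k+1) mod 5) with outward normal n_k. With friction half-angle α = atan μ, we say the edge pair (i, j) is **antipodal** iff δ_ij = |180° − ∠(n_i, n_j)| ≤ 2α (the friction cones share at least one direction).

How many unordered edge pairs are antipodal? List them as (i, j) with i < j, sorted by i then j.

α = atan 0.45 = 24.23°;  2α = 48.46°
n_0 = (+0.0265, +0.9996)
n_1 = (-0.9798, +0.1999)
n_2 = (-0.5354, -0.8446)
n_3 = (+0.4874, -0.8732)
n_4 = (+0.9886, -0.1508)
  (0,1): δ = 100.01°  ·
  (0,2): δ = 30.85°  ✓
  (0,3): δ = 30.69°  ✓
  (0,4): δ = 82.85°  ·
  (1,2): δ = 110.84°  ·
  (1,3): δ = 49.30°  ·
  (1,4): δ = 2.86°  ✓
  (2,3): δ = 118.46°  ·
  (2,4): δ = 66.30°  ·
  (3,4): δ = 127.84°  ·
antipodal pairs: 3

count = 3; pairs: (0,2), (0,3), (1,4)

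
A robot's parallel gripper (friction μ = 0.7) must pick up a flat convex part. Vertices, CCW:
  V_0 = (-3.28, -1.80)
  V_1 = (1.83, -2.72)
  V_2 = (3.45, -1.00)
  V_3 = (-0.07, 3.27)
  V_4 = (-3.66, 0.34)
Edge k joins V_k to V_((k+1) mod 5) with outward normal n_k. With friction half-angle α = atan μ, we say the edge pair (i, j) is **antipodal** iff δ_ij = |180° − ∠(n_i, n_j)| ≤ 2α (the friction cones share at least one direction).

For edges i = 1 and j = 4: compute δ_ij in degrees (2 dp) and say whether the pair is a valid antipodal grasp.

α = atan 0.7 = 34.99°;  2α = 69.98°
edge 1: e_1 = (+1.62, +1.72);  n_1 = (+0.7280, -0.6856)
edge 4: e_4 = (+0.38, -2.14);  n_4 = (-0.9846, -0.1748)
∠(n_1, n_4) = 126.65°
δ = |180° − 126.65°| = 53.35°
53.35° ≤ 2α = 69.98°  →  valid

δ = 53.35°, valid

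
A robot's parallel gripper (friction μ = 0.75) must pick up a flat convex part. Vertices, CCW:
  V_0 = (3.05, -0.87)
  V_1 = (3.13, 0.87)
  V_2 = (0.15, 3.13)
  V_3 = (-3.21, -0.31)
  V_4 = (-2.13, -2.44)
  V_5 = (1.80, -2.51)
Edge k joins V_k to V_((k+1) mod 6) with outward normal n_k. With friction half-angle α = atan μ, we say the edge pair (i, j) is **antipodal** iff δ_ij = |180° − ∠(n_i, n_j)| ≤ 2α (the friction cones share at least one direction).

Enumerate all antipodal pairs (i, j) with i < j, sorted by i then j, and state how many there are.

count = 7; pairs: (0,2), (0,3), (1,3), (1,4), (2,4), (2,5), (3,5)

α = atan 0.75 = 36.87°;  2α = 73.74°
n_0 = (+0.9989, -0.0459)
n_1 = (+0.6043, +0.7968)
n_2 = (-0.7154, +0.6987)
n_3 = (-0.8919, -0.4522)
n_4 = (-0.0178, -0.9998)
n_5 = (+0.7953, -0.6062)
  (0,1): δ = 124.54°  ·
  (0,2): δ = 41.69°  ✓
  (0,3): δ = 29.52°  ✓
  (0,4): δ = 91.61°  ·
  (0,5): δ = 145.32°  ·
  (1,2): δ = 97.15°  ·
  (1,3): δ = 25.94°  ✓
  (1,4): δ = 36.16°  ✓
  (1,5): δ = 89.86°  ·
  (2,3): δ = 108.79°  ·
  (2,4): δ = 46.69°  ✓
  (2,5): δ = 7.01°  ✓
  (3,4): δ = 117.91°  ·
  (3,5): δ = 64.20°  ✓
  (4,5): δ = 126.29°  ·
antipodal pairs: 7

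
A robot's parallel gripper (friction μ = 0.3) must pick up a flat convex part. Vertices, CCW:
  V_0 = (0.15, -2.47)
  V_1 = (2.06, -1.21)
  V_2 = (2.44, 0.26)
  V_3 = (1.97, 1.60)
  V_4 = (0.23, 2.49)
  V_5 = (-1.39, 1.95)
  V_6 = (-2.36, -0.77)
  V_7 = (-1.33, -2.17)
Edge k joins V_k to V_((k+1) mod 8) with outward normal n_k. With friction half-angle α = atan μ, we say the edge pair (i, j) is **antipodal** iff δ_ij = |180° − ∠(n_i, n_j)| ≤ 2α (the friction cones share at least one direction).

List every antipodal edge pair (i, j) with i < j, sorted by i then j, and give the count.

α = atan 0.3 = 16.70°;  2α = 33.40°
n_0 = (+0.5507, -0.8347)
n_1 = (+0.9682, -0.2503)
n_2 = (+0.9436, +0.3310)
n_3 = (+0.4554, +0.8903)
n_4 = (-0.3162, +0.9487)
n_5 = (-0.9419, +0.3359)
n_6 = (-0.8055, -0.5926)
n_7 = (-0.1987, -0.9801)
  (0,1): δ = 137.91°  ·
  (0,2): δ = 104.08°  ·
  (0,3): δ = 60.50°  ·
  (0,4): δ = 14.98°  ✓
  (0,5): δ = 36.96°  ·
  (0,6): δ = 92.93°  ·
  (0,7): δ = 135.13°  ·
  (1,2): δ = 146.18°  ·
  (1,3): δ = 102.60°  ·
  (1,4): δ = 57.07°  ·
  (1,5): δ = 5.13°  ✓
  (1,6): δ = 50.84°  ·
  (1,7): δ = 93.04°  ·
  (2,3): δ = 136.42°  ·
  (2,4): δ = 90.89°  ·
  (2,5): δ = 38.96°  ·
  (2,6): δ = 17.01°  ✓
  (2,7): δ = 59.21°  ·
  (3,4): δ = 134.48°  ·
  (3,5): δ = 82.54°  ·
  (3,6): δ = 26.57°  ✓
  (3,7): δ = 15.63°  ✓
  (4,5): δ = 128.06°  ·
  (4,6): δ = 72.09°  ·
  (4,7): δ = 29.89°  ✓
  (5,6): δ = 124.03°  ·
  (5,7): δ = 81.83°  ·
  (6,7): δ = 137.80°  ·
antipodal pairs: 6

count = 6; pairs: (0,4), (1,5), (2,6), (3,6), (3,7), (4,7)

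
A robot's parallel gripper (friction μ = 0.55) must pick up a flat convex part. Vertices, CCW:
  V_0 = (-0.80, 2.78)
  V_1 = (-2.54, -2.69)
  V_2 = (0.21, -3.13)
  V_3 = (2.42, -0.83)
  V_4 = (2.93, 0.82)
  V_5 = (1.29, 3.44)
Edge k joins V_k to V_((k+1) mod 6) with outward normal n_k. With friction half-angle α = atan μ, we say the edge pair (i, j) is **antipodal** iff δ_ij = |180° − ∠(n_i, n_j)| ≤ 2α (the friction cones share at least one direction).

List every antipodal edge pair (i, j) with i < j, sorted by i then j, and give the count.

α = atan 0.55 = 28.81°;  2α = 57.62°
n_0 = (-0.9529, +0.3031)
n_1 = (-0.1580, -0.9874)
n_2 = (+0.7211, -0.6929)
n_3 = (+0.9554, -0.2953)
n_4 = (+0.8476, +0.5306)
n_5 = (-0.3011, +0.9536)
  (0,1): δ = 81.44°  ·
  (0,2): δ = 26.21°  ✓
  (0,3): δ = 0.47°  ✓
  (0,4): δ = 49.69°  ✓
  (0,5): δ = 125.17°  ·
  (1,2): δ = 124.77°  ·
  (1,3): δ = 98.09°  ·
  (1,4): δ = 48.87°  ✓
  (1,5): δ = 26.62°  ✓
  (2,3): δ = 153.32°  ·
  (2,4): δ = 104.10°  ·
  (2,5): δ = 28.62°  ✓
  (3,4): δ = 130.78°  ·
  (3,5): δ = 55.30°  ✓
  (4,5): δ = 104.52°  ·
antipodal pairs: 7

count = 7; pairs: (0,2), (0,3), (0,4), (1,4), (1,5), (2,5), (3,5)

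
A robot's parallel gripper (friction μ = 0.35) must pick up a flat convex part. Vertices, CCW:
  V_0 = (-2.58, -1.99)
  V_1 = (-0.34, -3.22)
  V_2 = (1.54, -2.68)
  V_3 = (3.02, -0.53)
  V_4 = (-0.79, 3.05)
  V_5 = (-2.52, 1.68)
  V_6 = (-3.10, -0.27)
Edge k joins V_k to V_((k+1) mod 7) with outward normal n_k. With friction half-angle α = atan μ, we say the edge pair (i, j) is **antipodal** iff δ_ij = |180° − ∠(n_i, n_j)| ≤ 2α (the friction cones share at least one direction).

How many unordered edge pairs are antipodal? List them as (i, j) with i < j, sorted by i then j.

count = 5; pairs: (0,3), (1,4), (2,4), (2,5), (3,6)

α = atan 0.35 = 19.29°;  2α = 38.58°
n_0 = (-0.4813, -0.8765)
n_1 = (+0.2761, -0.9611)
n_2 = (+0.8237, -0.5670)
n_3 = (+0.6848, +0.7288)
n_4 = (-0.6208, +0.7840)
n_5 = (-0.9585, +0.2851)
n_6 = (-0.9572, -0.2894)
  (0,1): δ = 135.20°  ·
  (0,2): δ = 95.77°  ·
  (0,3): δ = 14.45°  ✓
  (0,4): δ = 67.15°  ·
  (0,5): δ = 102.21°  ·
  (0,6): δ = 135.59°  ·
  (1,2): δ = 140.57°  ·
  (1,3): δ = 59.24°  ·
  (1,4): δ = 22.35°  ✓
  (1,5): δ = 57.41°  ·
  (1,6): δ = 90.80°  ·
  (2,3): δ = 98.67°  ·
  (2,4): δ = 17.08°  ✓
  (2,5): δ = 17.98°  ✓
  (2,6): δ = 51.36°  ·
  (3,4): δ = 98.41°  ·
  (3,5): δ = 63.35°  ·
  (3,6): δ = 29.96°  ✓
  (4,5): δ = 144.94°  ·
  (4,6): δ = 111.55°  ·
  (5,6): δ = 146.61°  ·
antipodal pairs: 5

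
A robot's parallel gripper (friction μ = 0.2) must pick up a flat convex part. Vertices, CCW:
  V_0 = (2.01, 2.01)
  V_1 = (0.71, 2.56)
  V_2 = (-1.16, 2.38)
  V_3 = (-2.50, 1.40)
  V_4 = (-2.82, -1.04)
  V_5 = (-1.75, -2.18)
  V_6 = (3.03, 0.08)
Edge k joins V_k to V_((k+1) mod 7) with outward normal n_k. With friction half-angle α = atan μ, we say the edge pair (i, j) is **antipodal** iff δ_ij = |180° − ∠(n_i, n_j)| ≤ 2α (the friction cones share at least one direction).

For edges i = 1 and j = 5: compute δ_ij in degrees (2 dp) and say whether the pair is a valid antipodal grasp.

α = atan 0.2 = 11.31°;  2α = 22.62°
edge 1: e_1 = (-1.87, -0.18);  n_1 = (-0.0958, +0.9954)
edge 5: e_5 = (+4.78, +2.26);  n_5 = (+0.4274, -0.9040)
∠(n_1, n_5) = 160.19°
δ = |180° − 160.19°| = 19.81°
19.81° ≤ 2α = 22.62°  →  valid

δ = 19.81°, valid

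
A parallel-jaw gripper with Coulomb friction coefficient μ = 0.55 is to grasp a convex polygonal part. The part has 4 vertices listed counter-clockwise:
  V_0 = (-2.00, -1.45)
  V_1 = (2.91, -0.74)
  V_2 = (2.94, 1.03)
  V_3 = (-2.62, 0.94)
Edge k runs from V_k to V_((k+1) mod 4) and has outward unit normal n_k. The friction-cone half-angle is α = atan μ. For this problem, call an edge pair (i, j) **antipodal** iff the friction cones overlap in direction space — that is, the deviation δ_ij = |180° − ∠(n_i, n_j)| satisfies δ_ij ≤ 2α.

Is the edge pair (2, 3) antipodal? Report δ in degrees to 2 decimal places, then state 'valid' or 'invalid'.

α = atan 0.55 = 28.81°;  2α = 57.62°
edge 2: e_2 = (-5.56, -0.09);  n_2 = (-0.0162, +0.9999)
edge 3: e_3 = (+0.62, -2.39);  n_3 = (-0.9680, -0.2511)
∠(n_2, n_3) = 103.62°
δ = |180° − 103.62°| = 76.38°
76.38° > 2α = 57.62°  →  invalid

δ = 76.38°, invalid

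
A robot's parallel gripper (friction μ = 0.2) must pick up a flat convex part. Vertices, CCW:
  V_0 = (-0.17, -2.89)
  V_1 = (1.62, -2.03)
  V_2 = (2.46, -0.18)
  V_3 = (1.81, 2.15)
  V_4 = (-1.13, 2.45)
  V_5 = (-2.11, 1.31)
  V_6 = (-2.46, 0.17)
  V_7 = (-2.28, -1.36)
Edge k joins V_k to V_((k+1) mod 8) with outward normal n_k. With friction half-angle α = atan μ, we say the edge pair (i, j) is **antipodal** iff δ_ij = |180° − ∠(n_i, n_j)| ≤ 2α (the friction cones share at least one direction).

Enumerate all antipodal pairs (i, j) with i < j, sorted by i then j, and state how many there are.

count = 3; pairs: (1,4), (1,5), (2,6)

α = atan 0.2 = 11.31°;  2α = 22.62°
n_0 = (+0.4331, -0.9014)
n_1 = (+0.9105, -0.4134)
n_2 = (+0.9632, +0.2687)
n_3 = (+0.1015, +0.9948)
n_4 = (-0.7583, +0.6519)
n_5 = (-0.9560, +0.2935)
n_6 = (-0.9932, -0.1168)
n_7 = (-0.5870, -0.8096)
  (0,1): δ = 140.08°  ·
  (0,2): δ = 100.07°  ·
  (0,3): δ = 31.49°  ·
  (0,4): δ = 23.65°  ·
  (0,5): δ = 47.27°  ·
  (0,6): δ = 71.05°  ·
  (0,7): δ = 118.39°  ·
  (1,2): δ = 139.99°  ·
  (1,3): δ = 71.41°  ·
  (1,4): δ = 16.26°  ✓
  (1,5): δ = 7.35°  ✓
  (1,6): δ = 31.13°  ·
  (1,7): δ = 78.47°  ·
  (2,3): δ = 111.41°  ·
  (2,4): δ = 56.27°  ·
  (2,5): δ = 32.65°  ·
  (2,6): δ = 8.88°  ✓
  (2,7): δ = 38.47°  ·
  (3,4): δ = 124.86°  ·
  (3,5): δ = 101.24°  ·
  (3,6): δ = 77.46°  ·
  (3,7): δ = 30.12°  ·
  (4,5): δ = 156.38°  ·
  (4,6): δ = 132.61°  ·
  (4,7): δ = 85.26°  ·
  (5,6): δ = 156.22°  ·
  (5,7): δ = 108.88°  ·
  (6,7): δ = 132.66°  ·
antipodal pairs: 3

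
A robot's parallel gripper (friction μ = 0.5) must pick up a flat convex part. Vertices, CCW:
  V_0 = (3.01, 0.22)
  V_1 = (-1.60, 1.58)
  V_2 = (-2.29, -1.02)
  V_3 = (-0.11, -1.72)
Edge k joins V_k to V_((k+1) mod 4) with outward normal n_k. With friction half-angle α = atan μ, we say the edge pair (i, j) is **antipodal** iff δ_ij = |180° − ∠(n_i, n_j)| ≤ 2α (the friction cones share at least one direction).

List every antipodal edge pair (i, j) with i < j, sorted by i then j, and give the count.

count = 3; pairs: (0,2), (0,3), (1,3)

α = atan 0.5 = 26.57°;  2α = 53.13°
n_0 = (+0.2830, +0.9591)
n_1 = (-0.9665, +0.2565)
n_2 = (-0.3057, -0.9521)
n_3 = (+0.5280, -0.8492)
  (0,1): δ = 88.43°  ·
  (0,2): δ = 1.37°  ✓
  (0,3): δ = 48.31°  ✓
  (1,2): δ = 92.94°  ·
  (1,3): δ = 43.26°  ✓
  (2,3): δ = 130.32°  ·
antipodal pairs: 3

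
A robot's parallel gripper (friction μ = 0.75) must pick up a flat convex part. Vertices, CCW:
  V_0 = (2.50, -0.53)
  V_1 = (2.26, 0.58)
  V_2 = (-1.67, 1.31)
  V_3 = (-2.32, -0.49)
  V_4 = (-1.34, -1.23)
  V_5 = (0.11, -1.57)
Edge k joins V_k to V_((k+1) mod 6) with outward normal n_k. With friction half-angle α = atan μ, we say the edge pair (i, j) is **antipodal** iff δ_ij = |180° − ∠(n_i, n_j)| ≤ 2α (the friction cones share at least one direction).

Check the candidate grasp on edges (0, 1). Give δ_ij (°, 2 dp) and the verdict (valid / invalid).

α = atan 0.75 = 36.87°;  2α = 73.74°
edge 0: e_0 = (-0.24, +1.11);  n_0 = (+0.9774, +0.2113)
edge 1: e_1 = (-3.93, +0.73);  n_1 = (+0.1826, +0.9832)
∠(n_0, n_1) = 67.28°
δ = |180° − 67.28°| = 112.72°
112.72° > 2α = 73.74°  →  invalid

δ = 112.72°, invalid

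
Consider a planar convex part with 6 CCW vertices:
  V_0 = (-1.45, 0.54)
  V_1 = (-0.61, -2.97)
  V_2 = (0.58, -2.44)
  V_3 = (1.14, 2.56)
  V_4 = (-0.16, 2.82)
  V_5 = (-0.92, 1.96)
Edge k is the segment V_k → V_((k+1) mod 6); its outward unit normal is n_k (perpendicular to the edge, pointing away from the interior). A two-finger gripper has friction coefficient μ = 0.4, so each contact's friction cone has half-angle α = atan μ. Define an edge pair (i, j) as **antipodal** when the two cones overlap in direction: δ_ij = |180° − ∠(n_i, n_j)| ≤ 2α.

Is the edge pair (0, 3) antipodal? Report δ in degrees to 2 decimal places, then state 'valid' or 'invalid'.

δ = 65.23°, invalid

α = atan 0.4 = 21.80°;  2α = 43.60°
edge 0: e_0 = (+0.84, -3.51);  n_0 = (-0.9725, -0.2327)
edge 3: e_3 = (-1.30, +0.26);  n_3 = (+0.1961, +0.9806)
∠(n_0, n_3) = 114.77°
δ = |180° − 114.77°| = 65.23°
65.23° > 2α = 43.60°  →  invalid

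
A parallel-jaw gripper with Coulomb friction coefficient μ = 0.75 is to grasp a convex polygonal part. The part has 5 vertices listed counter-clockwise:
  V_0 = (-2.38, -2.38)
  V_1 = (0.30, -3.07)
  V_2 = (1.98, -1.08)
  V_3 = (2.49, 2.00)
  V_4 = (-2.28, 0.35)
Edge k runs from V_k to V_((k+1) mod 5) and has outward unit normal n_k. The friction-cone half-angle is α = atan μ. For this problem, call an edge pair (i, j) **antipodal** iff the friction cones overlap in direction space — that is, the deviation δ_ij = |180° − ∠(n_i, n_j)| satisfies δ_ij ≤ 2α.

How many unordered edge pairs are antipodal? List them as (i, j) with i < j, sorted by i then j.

count = 5; pairs: (0,3), (1,3), (1,4), (2,3), (2,4)

α = atan 0.75 = 36.87°;  2α = 73.74°
n_0 = (-0.2493, -0.9684)
n_1 = (+0.7641, -0.6451)
n_2 = (+0.9866, -0.1634)
n_3 = (-0.3269, +0.9451)
n_4 = (-0.9993, +0.0366)
  (0,1): δ = 115.73°  ·
  (0,2): δ = 84.96°  ·
  (0,3): δ = 33.52°  ✓
  (0,4): δ = 102.34°  ·
  (1,2): δ = 149.23°  ·
  (1,3): δ = 30.75°  ✓
  (1,4): δ = 38.07°  ✓
  (2,3): δ = 61.52°  ✓
  (2,4): δ = 7.30°  ✓
  (3,4): δ = 111.18°  ·
antipodal pairs: 5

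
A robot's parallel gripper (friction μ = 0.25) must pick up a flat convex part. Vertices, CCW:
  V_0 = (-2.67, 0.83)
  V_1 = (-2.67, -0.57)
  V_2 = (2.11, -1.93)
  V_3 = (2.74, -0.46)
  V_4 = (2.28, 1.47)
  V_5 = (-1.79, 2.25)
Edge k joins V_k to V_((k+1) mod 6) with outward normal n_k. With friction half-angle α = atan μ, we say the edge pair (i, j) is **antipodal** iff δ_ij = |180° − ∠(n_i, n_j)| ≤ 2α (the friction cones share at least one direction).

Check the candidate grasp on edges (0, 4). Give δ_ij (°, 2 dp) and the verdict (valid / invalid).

α = atan 0.25 = 14.04°;  2α = 28.07°
edge 0: e_0 = (+0.00, -1.40);  n_0 = (-1.0000, -0.0000)
edge 4: e_4 = (-4.07, +0.78);  n_4 = (+0.1882, +0.9821)
∠(n_0, n_4) = 100.85°
δ = |180° − 100.85°| = 79.15°
79.15° > 2α = 28.07°  →  invalid

δ = 79.15°, invalid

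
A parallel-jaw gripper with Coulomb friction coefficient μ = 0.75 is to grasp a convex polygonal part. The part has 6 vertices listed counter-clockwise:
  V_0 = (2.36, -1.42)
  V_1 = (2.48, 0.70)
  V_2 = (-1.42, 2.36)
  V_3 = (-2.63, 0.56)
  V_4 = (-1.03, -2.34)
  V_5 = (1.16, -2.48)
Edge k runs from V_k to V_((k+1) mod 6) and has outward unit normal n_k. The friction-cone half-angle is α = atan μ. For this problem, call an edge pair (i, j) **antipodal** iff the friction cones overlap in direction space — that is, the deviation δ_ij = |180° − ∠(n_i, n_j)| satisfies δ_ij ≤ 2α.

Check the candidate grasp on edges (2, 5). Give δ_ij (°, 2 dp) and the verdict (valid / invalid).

δ = 14.63°, valid

α = atan 0.75 = 36.87°;  2α = 73.74°
edge 2: e_2 = (-1.21, -1.80);  n_2 = (-0.8299, +0.5579)
edge 5: e_5 = (+1.20, +1.06);  n_5 = (+0.6620, -0.7495)
∠(n_2, n_5) = 165.37°
δ = |180° − 165.37°| = 14.63°
14.63° ≤ 2α = 73.74°  →  valid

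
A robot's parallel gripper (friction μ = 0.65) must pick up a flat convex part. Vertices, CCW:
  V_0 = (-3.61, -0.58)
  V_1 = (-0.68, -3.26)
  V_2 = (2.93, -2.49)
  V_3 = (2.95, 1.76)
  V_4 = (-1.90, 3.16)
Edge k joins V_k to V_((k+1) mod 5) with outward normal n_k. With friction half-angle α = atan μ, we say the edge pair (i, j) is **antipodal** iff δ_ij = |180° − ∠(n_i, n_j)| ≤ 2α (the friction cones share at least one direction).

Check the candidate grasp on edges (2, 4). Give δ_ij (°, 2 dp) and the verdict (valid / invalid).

α = atan 0.65 = 33.02°;  2α = 66.05°
edge 2: e_2 = (+0.02, +4.25);  n_2 = (+1.0000, -0.0047)
edge 4: e_4 = (-1.71, -3.74);  n_4 = (-0.9094, +0.4158)
∠(n_2, n_4) = 155.70°
δ = |180° − 155.70°| = 24.30°
24.30° ≤ 2α = 66.05°  →  valid

δ = 24.30°, valid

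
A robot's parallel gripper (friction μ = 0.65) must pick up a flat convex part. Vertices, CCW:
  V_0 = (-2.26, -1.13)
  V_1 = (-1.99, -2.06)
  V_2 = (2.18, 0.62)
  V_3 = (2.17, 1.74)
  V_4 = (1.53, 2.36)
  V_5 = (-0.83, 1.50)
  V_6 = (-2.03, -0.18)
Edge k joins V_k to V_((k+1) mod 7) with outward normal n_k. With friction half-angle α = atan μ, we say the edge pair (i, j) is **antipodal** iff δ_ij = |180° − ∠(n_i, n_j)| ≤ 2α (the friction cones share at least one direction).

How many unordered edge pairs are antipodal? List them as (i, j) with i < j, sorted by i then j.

count = 8; pairs: (0,2), (0,3), (1,4), (1,5), (1,6), (2,5), (2,6), (3,6)

α = atan 0.65 = 33.02°;  2α = 66.05°
n_0 = (-0.9603, -0.2788)
n_1 = (+0.5407, -0.8412)
n_2 = (+1.0000, +0.0089)
n_3 = (+0.6958, +0.7182)
n_4 = (-0.3424, +0.9396)
n_5 = (-0.8137, +0.5812)
n_6 = (-0.9719, +0.2353)
  (0,1): δ = 73.46°  ·
  (0,2): δ = 15.68°  ✓
  (0,3): δ = 29.72°  ✓
  (0,4): δ = 93.83°  ·
  (0,5): δ = 128.27°  ·
  (0,6): δ = 150.20°  ·
  (1,2): δ = 122.22°  ·
  (1,3): δ = 76.82°  ·
  (1,4): δ = 12.71°  ✓
  (1,5): δ = 21.73°  ✓
  (1,6): δ = 43.66°  ✓
  (2,3): δ = 134.60°  ·
  (2,4): δ = 70.49°  ·
  (2,5): δ = 36.05°  ✓
  (2,6): δ = 14.12°  ✓
  (3,4): δ = 115.89°  ·
  (3,5): δ = 81.45°  ·
  (3,6): δ = 59.52°  ✓
  (4,5): δ = 145.56°  ·
  (4,6): δ = 123.63°  ·
  (5,6): δ = 158.07°  ·
antipodal pairs: 8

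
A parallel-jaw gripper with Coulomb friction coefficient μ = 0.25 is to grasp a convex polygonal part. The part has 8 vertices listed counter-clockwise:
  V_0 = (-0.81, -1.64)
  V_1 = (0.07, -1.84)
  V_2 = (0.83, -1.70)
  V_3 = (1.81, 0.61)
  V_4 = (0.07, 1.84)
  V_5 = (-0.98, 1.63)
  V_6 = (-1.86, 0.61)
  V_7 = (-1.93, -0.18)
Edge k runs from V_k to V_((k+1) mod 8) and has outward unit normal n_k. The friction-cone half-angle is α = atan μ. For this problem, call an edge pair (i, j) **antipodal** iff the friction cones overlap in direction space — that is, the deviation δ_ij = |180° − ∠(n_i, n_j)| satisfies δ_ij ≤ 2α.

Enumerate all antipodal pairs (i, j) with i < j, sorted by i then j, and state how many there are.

count = 6; pairs: (0,3), (0,4), (1,4), (2,5), (2,6), (3,7)

α = atan 0.25 = 14.04°;  2α = 28.07°
n_0 = (-0.2216, -0.9751)
n_1 = (+0.1812, -0.9835)
n_2 = (+0.9206, -0.3905)
n_3 = (+0.5772, +0.8166)
n_4 = (-0.1961, +0.9806)
n_5 = (-0.7572, +0.6532)
n_6 = (-0.9961, +0.0883)
n_7 = (-0.7934, -0.6087)
  (0,1): δ = 156.76°  ·
  (0,2): δ = 100.18°  ·
  (0,3): δ = 22.45°  ✓
  (0,4): δ = 24.11°  ✓
  (0,5): δ = 62.02°  ·
  (0,6): δ = 97.74°  ·
  (0,7): δ = 140.30°  ·
  (1,2): δ = 123.43°  ·
  (1,3): δ = 45.69°  ·
  (1,4): δ = 0.87°  ✓
  (1,5): δ = 38.78°  ·
  (1,6): δ = 74.50°  ·
  (1,7): δ = 117.06°  ·
  (2,3): δ = 102.27°  ·
  (2,4): δ = 55.70°  ·
  (2,5): δ = 17.80°  ✓
  (2,6): δ = 17.93°  ✓
  (2,7): δ = 60.48°  ·
  (3,4): δ = 133.43°  ·
  (3,5): δ = 95.53°  ·
  (3,6): δ = 59.81°  ·
  (3,7): δ = 17.25°  ✓
  (4,5): δ = 142.10°  ·
  (4,6): δ = 106.37°  ·
  (4,7): δ = 63.82°  ·
  (5,6): δ = 144.28°  ·
  (5,7): δ = 101.72°  ·
  (6,7): δ = 137.44°  ·
antipodal pairs: 6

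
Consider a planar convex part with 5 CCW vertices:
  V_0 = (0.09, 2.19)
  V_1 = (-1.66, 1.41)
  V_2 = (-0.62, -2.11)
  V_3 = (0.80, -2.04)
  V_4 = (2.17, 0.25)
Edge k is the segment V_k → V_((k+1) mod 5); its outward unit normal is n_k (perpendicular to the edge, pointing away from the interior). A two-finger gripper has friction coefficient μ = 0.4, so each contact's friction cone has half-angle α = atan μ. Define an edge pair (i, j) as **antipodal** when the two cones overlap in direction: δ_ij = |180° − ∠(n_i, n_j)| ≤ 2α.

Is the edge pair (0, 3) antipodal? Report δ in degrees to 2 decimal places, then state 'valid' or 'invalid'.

α = atan 0.4 = 21.80°;  2α = 43.60°
edge 0: e_0 = (-1.75, -0.78);  n_0 = (-0.4071, +0.9134)
edge 3: e_3 = (+1.37, +2.29);  n_3 = (+0.8582, -0.5134)
∠(n_0, n_3) = 144.91°
δ = |180° − 144.91°| = 35.09°
35.09° ≤ 2α = 43.60°  →  valid

δ = 35.09°, valid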